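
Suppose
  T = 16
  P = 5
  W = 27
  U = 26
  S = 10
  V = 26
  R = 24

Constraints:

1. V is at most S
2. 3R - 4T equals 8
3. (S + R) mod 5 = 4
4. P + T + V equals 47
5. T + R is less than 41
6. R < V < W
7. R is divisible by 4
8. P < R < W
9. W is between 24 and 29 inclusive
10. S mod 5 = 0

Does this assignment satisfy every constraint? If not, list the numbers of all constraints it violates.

1. V = 26, S = 10; 26 > 10 (want ≤) — violated.
2. 3R - 4T = 3(24) - 4(16) = 8 — satisfied.
3. S + R = 34; 34 mod 5 = 4 — satisfied.
4. P + T + V = 5 + 16 + 26 = 47 — satisfied.
5. T + R = 16 + 24 = 40; 40 < 41 — satisfied.
6. values 24 < 26 < 27 — satisfied.
7. 24 / 4 = 6, so 4 divides 24 — satisfied.
8. values 5 < 24 < 27 — satisfied.
9. W = 27 lies in [24, 29] — satisfied.
10. 10 mod 5 = 0 — satisfied.

No — constraint 1 is not satisfied.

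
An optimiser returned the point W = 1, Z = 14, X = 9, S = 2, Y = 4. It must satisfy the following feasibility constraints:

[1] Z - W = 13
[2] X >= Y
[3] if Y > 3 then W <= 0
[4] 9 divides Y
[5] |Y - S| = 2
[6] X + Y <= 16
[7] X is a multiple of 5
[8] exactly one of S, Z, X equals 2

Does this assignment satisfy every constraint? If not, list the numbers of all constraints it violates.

[1] Z - W = 14 - 1 = 13  ✓
[2] X = 9, Y = 4; 9 ≥ 4  ✓
[3] Y = 4 > 3, so we need W ≤ 0; but W = 1 > 0  ✗
[4] 4 = 9*0 + 4, so 9 does not divide 4  ✗
[5] |4 - 2| = 2  ✓
[6] X + Y = 9 + 4 = 13; 13 ≤ 16  ✓
[7] 9 = 5*1 + 4, so 5 does not divide 9  ✗
[8] S=2, Z=14, X=9; 1 of them equals 2  ✓

Constraints 3, 4, and 7 are violated.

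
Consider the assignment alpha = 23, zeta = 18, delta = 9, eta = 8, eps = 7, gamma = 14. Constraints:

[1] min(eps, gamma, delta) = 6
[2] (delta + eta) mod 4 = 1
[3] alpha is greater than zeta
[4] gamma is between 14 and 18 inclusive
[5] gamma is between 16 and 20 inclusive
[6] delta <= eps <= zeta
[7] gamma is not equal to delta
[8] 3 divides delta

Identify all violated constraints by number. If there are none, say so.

[1] min(7, 14, 9) = 7, not 6 — violated.
[2] delta + eta = 17; 17 mod 4 = 1 — satisfied.
[3] alpha = 23, zeta = 18; 23 > 18 — satisfied.
[4] gamma = 14 lies in [14, 18] — satisfied.
[5] gamma = 14 is outside [16, 20] — violated.
[6] values 9, 7, 18; delta = 9 is not <= eps = 7 — violated.
[7] gamma = 14, delta = 9; distinct — satisfied.
[8] 9 / 3 = 3, so 3 divides 9 — satisfied.

No — constraints 1, 5, 6 are not satisfied.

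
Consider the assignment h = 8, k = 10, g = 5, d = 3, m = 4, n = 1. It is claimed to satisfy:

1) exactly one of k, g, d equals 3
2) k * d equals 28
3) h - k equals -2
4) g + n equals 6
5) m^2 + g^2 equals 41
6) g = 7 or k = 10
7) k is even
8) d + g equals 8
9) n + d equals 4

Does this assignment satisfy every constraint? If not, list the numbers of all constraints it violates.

1) k=10, g=5, d=3; 1 of them equals 3  yes
2) k * d = 10 * 3 = 30, not 28  no
3) h - k = 8 - 10 = -2  yes
4) g + n = 5 + 1 = 6  yes
5) m^2 + g^2 = 4^2 + 5^2 = 16 + 25 = 41  yes
6) g = 5 ≠ 7, but k = 10 = 10 (second disjunct)  yes
7) k = 10 is even  yes
8) d + g = 3 + 5 = 8  yes
9) n + d = 1 + 3 = 4  yes

Violated: 2.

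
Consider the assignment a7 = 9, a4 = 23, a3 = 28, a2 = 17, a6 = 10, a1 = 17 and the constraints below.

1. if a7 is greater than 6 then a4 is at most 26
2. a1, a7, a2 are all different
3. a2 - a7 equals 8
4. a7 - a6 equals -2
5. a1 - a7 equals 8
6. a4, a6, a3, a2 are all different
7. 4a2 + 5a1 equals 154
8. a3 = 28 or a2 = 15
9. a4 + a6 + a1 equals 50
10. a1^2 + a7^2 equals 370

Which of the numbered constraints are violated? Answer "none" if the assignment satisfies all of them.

Violated: 2, 4, and 7.

1. a7 = 9 > 6, so we need a4 ≤ 26; a4 = 23 ≤ 26 — holds.
2. a1 = a2 = 17, not all different — fails.
3. a2 - a7 = 17 - 9 = 8 — holds.
4. a7 - a6 = 9 - 10 = -1, not -2 — fails.
5. a1 - a7 = 17 - 9 = 8 — holds.
6. values 23, 10, 28, 17 are pairwise distinct — holds.
7. 4a2 + 5a1 = 4(17) + 5(17) = 153, not 154 — fails.
8. a3 = 28 = 28 (first disjunct) — holds.
9. a4 + a6 + a1 = 23 + 10 + 17 = 50 — holds.
10. a1^2 + a7^2 = 17^2 + 9^2 = 289 + 81 = 370 — holds.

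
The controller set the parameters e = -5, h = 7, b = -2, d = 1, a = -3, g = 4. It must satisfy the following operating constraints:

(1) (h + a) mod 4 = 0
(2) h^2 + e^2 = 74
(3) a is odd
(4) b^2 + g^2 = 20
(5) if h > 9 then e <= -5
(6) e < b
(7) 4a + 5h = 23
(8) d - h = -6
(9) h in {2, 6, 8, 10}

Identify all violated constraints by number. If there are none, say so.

Violated: 9.

(1) h + a = 4; 4 mod 4 = 0 — holds.
(2) h^2 + e^2 = 7^2 + (-5)^2 = 49 + 25 = 74 — holds.
(3) a = -3 is odd — holds.
(4) b^2 + g^2 = (-2)^2 + 4^2 = 4 + 16 = 20 — holds.
(5) h = 7, not > 9; antecedent false, conditional vacuously true — holds.
(6) e = -5, b = -2; -5 < -2 — holds.
(7) 4a + 5h = 4(-3) + 5(7) = 23 — holds.
(8) d - h = 1 - 7 = -6 — holds.
(9) h = 7 is not in {2, 6, 8, 10} — fails.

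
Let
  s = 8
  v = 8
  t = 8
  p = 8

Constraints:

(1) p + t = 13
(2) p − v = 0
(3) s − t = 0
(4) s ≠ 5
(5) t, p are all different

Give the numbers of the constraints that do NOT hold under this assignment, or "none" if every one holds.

No — constraints 1 and 5 are not satisfied.

(1) p + t = 8 + 8 = 16, not 13 — does not hold.
(2) p − v = 8 − 8 = 0 — holds.
(3) s − t = 8 − 8 = 0 — holds.
(4) s = 8, and 8 ≠ 5 — holds.
(5) t = p = 8, not all different — does not hold.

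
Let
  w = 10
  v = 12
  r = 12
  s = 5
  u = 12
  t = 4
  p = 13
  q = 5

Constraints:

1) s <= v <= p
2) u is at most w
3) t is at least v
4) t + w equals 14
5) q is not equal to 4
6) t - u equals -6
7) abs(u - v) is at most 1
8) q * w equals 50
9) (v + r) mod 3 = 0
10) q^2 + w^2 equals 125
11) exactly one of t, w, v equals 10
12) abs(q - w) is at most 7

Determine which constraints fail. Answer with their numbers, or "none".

1) values 5 <= 12 <= 13 — holds.
2) u = 12, w = 10; 12 > 10 (want ≤) — does not hold.
3) t = 4, v = 12; 4 < 12 (want ≥) — does not hold.
4) t + w = 4 + 10 = 14 — holds.
5) q = 5, and 5 ≠ 4 — holds.
6) t - u = 4 - 12 = -8, not -6 — does not hold.
7) abs(12 - 12) = 0; 0 ≤ 1 — holds.
8) q * w = 5 * 10 = 50 — holds.
9) v + r = 24; 24 mod 3 = 0 — holds.
10) q^2 + w^2 = 5^2 + 10^2 = 25 + 100 = 125 — holds.
11) t=4, w=10, v=12; 1 of them equals 10 — holds.
12) abs(5 - 10) = 5; 5 ≤ 7 — holds.

The assignment fails constraints 2, 3, and 6.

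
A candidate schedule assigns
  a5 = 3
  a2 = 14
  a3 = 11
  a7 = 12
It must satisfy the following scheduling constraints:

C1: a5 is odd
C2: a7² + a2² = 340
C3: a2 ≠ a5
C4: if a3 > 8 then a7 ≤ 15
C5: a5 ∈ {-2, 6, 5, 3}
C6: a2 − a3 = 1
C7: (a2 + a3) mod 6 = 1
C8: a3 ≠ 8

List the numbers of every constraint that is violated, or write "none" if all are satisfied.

No — constraint 6 is not satisfied.

C1: a5 = 3 is odd  OK
C2: a7² + a2² = 12² + 14² = 144 + 196 = 340  OK
C3: a2 = 14, a5 = 3; distinct  OK
C4: a3 = 11 > 8, so we need a7 ≤ 15; a7 = 12 ≤ 15  OK
C5: a5 = 3 is in {-2, 6, 5, 3}  OK
C6: a2 − a3 = 14 − 11 = 3, not 1  FAIL
C7: a2 + a3 = 25; 25 mod 6 = 1  OK
C8: a3 = 11, and 11 ≠ 8  OK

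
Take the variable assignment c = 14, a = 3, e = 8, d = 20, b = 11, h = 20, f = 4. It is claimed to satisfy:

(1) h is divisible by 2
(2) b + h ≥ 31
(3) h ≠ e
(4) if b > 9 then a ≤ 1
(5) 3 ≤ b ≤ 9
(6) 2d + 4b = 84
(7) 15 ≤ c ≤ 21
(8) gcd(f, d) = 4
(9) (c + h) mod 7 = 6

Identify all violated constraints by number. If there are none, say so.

Constraints 4, 5, 7 are violated.

(1) 20 / 2 = 10, so 2 divides 20 — satisfied.
(2) b + h = 11 + 20 = 31; 31 ≥ 31 — satisfied.
(3) h = 20, e = 8; distinct — satisfied.
(4) b = 11 > 9, so we need a ≤ 1; but a = 3 > 1 — violated.
(5) b = 11 is outside [3, 9] — violated.
(6) 2d + 4b = 2(20) + 4(11) = 84 — satisfied.
(7) c = 14 is outside [15, 21] — violated.
(8) gcd(4, 20) = 4 — satisfied.
(9) c + h = 34; 34 mod 7 = 6 — satisfied.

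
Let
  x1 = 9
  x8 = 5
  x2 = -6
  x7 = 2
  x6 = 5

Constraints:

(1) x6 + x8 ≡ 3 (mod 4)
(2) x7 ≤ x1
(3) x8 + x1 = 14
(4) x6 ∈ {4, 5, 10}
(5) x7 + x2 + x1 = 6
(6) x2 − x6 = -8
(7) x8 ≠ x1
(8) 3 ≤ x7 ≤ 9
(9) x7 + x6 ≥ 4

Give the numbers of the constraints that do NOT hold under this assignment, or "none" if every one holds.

Constraints 1, 5, 6, and 8 are violated.

(1) x6 + x8 = 10; 10 mod 4 = 2, not 3 — fails.
(2) x7 = 2, x1 = 9; 2 ≤ 9 — holds.
(3) x8 + x1 = 5 + 9 = 14 — holds.
(4) x6 = 5 is in {4, 5, 10} — holds.
(5) x7 + x2 + x1 = 2 + (-6) + 9 = 5, not 6 — fails.
(6) x2 − x6 = -6 − 5 = -11, not -8 — fails.
(7) x8 = 5, x1 = 9; distinct — holds.
(8) x7 = 2 is outside [3, 9] — fails.
(9) x7 + x6 = 2 + 5 = 7; 7 ≥ 4 — holds.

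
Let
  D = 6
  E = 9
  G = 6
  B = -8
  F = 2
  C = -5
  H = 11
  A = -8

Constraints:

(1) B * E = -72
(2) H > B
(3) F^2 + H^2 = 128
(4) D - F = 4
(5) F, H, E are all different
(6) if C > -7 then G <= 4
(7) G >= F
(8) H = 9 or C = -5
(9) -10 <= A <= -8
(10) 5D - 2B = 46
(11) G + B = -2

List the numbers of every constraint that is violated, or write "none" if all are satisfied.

(1) B * E = -8 * 9 = -72 — satisfied.
(2) H = 11, B = -8; 11 > -8 — satisfied.
(3) F^2 + H^2 = 2^2 + 11^2 = 4 + 121 = 125, not 128 — violated.
(4) D - F = 6 - 2 = 4 — satisfied.
(5) values 2, 11, 9 are pairwise distinct — satisfied.
(6) C = -5 > -7, so we need G ≤ 4; but G = 6 > 4 — violated.
(7) G = 6, F = 2; 6 ≥ 2 — satisfied.
(8) H = 11 ≠ 9, but C = -5 = -5 (second disjunct) — satisfied.
(9) A = -8 lies in [-10, -8] — satisfied.
(10) 5D - 2B = 5(6) - 2(-8) = 46 — satisfied.
(11) G + B = 6 + (-8) = -2 — satisfied.

The assignment fails constraints 3, 6.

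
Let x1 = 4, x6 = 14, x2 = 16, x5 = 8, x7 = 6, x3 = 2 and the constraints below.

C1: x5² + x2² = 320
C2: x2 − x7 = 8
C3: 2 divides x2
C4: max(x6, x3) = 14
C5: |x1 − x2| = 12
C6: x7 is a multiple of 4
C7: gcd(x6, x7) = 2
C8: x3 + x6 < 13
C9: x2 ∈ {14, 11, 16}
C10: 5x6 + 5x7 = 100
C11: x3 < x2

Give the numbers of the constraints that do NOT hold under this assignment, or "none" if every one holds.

Constraints 2, 6, and 8 do not hold.

C1: x5² + x2² = 8² + 16² = 64 + 256 = 320 — holds.
C2: x2 − x7 = 16 − 6 = 10, not 8 — does not hold.
C3: 16 / 2 = 8, so 2 divides 16 — holds.
C4: max(14, 2) = 14 — holds.
C5: |4 − 16| = 12 — holds.
C6: 6 = 4×1 + 2, so 4 does not divide 6 — does not hold.
C7: gcd(14, 6) = 2 — holds.
C8: x3 + x6 = 2 + 14 = 16; 16 ≥ 13, bound 13 not met — does not hold.
C9: x2 = 16 is in {14, 11, 16} — holds.
C10: 5x6 + 5x7 = 5(14) + 5(6) = 100 — holds.
C11: x3 = 2, x2 = 16; 2 < 16 — holds.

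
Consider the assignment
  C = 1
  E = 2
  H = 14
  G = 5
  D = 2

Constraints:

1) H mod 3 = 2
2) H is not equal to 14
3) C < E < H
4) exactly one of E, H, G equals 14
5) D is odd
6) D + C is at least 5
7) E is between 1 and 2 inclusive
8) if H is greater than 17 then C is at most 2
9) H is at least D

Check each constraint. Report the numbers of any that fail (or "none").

1) 14 mod 3 = 2 — holds.
2) H = 14, but 14 is required to differ — does not hold.
3) values 1 < 2 < 14 — holds.
4) E=2, H=14, G=5; 1 of them equals 14 — holds.
5) D = 2 is even — does not hold.
6) D + C = 2 + 1 = 3; 3 < 5, bound 5 not met — does not hold.
7) E = 2 lies in [1, 2] — holds.
8) H = 14, not > 17; antecedent false, conditional vacuously true — holds.
9) H = 14, D = 2; 14 ≥ 2 — holds.

Constraints 2, 5, 6 are violated.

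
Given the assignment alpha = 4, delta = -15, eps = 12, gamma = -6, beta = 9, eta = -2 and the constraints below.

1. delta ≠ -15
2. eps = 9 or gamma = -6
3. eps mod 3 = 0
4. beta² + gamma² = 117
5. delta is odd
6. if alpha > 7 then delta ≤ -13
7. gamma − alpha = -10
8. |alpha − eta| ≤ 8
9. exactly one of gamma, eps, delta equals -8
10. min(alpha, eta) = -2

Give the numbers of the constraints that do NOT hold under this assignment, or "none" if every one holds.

1. delta = -15, but -15 is required to differ  ✗
2. eps = 12 ≠ 9, but gamma = -6 = -6 (second disjunct)  ✓
3. 12 mod 3 = 0  ✓
4. beta² + gamma² = 9² + (-6)² = 81 + 36 = 117  ✓
5. delta = -15 is odd  ✓
6. alpha = 4, not > 7; antecedent false, conditional vacuously true  ✓
7. gamma − alpha = -6 − 4 = -10  ✓
8. |4 − (-2)| = 6; 6 ≤ 8  ✓
9. gamma=-6, eps=12, delta=-15; 0 of them equal -8, not exactly one  ✗
10. min(4, -2) = -2  ✓

No — constraints 1, 9 are not satisfied.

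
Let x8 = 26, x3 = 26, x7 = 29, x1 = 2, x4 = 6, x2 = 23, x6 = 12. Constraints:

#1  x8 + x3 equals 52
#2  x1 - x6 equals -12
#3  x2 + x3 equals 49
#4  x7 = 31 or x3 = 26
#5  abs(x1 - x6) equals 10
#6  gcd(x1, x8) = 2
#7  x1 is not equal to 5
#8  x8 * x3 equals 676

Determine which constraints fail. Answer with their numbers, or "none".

No — constraint 2 is not satisfied.

#1 x8 + x3 = 26 + 26 = 52 — OK.
#2 x1 - x6 = 2 - 12 = -10, not -12 — violated.
#3 x2 + x3 = 23 + 26 = 49 — OK.
#4 x7 = 29 ≠ 31, but x3 = 26 = 26 (second disjunct) — OK.
#5 abs(2 - 12) = 10 — OK.
#6 gcd(2, 26) = 2 — OK.
#7 x1 = 2, and 2 ≠ 5 — OK.
#8 x8 * x3 = 26 * 26 = 676 — OK.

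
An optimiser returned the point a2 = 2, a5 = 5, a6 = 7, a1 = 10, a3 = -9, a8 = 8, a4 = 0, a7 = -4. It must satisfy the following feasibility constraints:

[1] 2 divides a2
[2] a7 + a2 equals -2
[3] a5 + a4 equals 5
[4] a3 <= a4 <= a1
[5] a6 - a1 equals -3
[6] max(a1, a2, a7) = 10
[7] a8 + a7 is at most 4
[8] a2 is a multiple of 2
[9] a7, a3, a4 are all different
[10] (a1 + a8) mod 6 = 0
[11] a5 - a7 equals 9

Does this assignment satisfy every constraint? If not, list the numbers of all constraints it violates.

[1] 2 / 2 = 1, so 2 divides 2  ✓
[2] a7 + a2 = -4 + 2 = -2  ✓
[3] a5 + a4 = 5 + 0 = 5  ✓
[4] values -9 <= 0 <= 10  ✓
[5] a6 - a1 = 7 - 10 = -3  ✓
[6] max(10, 2, -4) = 10  ✓
[7] a8 + a7 = 8 + (-4) = 4; 4 ≤ 4  ✓
[8] 2 / 2 = 1, so 2 divides 2  ✓
[9] values -4, -9, 0 are pairwise distinct  ✓
[10] a1 + a8 = 18; 18 mod 6 = 0  ✓
[11] a5 - a7 = 5 - (-4) = 9  ✓

The assignment satisfies every constraint.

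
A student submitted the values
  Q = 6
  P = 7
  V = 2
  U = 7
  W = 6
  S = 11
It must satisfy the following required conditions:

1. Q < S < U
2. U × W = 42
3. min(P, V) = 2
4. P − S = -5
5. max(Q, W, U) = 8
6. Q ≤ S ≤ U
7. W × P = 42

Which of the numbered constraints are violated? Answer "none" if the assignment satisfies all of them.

1. values 6, 11, 7; S = 11 is not < U = 7 — does not hold.
2. U × W = 7 × 6 = 42 — holds.
3. min(7, 2) = 2 — holds.
4. P − S = 7 − 11 = -4, not -5 — does not hold.
5. max(6, 6, 7) = 7, not 8 — does not hold.
6. values 6, 11, 7; S = 11 is not ≤ U = 7 — does not hold.
7. W × P = 6 × 7 = 42 — holds.

Constraints 1, 4, 5, 6 are violated.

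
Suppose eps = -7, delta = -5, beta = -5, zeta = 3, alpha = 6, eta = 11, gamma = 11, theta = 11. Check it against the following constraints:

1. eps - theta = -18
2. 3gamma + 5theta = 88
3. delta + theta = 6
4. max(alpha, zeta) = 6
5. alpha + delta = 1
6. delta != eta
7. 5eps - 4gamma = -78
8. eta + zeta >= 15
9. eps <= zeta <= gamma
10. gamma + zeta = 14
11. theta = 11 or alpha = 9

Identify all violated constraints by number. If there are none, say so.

The assignment fails constraints 7, 8.

1. eps - theta = -7 - 11 = -18 — satisfied.
2. 3gamma + 5theta = 3(11) + 5(11) = 88 — satisfied.
3. delta + theta = -5 + 11 = 6 — satisfied.
4. max(6, 3) = 6 — satisfied.
5. alpha + delta = 6 + (-5) = 1 — satisfied.
6. delta = -5, eta = 11; distinct — satisfied.
7. 5eps - 4gamma = 5(-7) - 4(11) = -79, not -78 — violated.
8. eta + zeta = 11 + 3 = 14; 14 < 15, bound 15 not met — violated.
9. values -7 <= 3 <= 11 — satisfied.
10. gamma + zeta = 11 + 3 = 14 — satisfied.
11. theta = 11 = 11 (first disjunct) — satisfied.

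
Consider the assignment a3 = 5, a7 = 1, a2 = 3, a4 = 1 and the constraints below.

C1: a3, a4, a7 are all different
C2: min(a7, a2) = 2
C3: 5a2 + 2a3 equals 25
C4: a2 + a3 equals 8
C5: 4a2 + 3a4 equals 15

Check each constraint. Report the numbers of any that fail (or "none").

Constraints 1 and 2 do not hold.

C1: a4 = a7 = 1, not all different — violated.
C2: min(1, 3) = 1, not 2 — violated.
C3: 5a2 + 2a3 = 5(3) + 2(5) = 25 — satisfied.
C4: a2 + a3 = 3 + 5 = 8 — satisfied.
C5: 4a2 + 3a4 = 4(3) + 3(1) = 15 — satisfied.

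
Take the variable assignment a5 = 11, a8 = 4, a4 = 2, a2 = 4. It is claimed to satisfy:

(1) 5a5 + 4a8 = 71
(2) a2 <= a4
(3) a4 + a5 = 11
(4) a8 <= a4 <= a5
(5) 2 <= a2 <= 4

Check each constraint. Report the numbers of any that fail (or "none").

(1) 5a5 + 4a8 = 5(11) + 4(4) = 71 — satisfied.
(2) a2 = 4, a4 = 2; 4 > 2 (want ≤) — violated.
(3) a4 + a5 = 2 + 11 = 13, not 11 — violated.
(4) values 4, 2, 11; a8 = 4 is not <= a4 = 2 — violated.
(5) a2 = 4 lies in [2, 4] — satisfied.

The assignment fails constraints 2, 3, 4.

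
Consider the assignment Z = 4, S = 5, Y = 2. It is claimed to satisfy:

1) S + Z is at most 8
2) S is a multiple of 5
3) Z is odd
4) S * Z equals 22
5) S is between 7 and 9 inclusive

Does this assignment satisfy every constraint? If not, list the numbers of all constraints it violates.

1) S + Z = 5 + 4 = 9; 9 > 8, bound 8 not met — does not hold.
2) 5 / 5 = 1, so 5 divides 5 — holds.
3) Z = 4 is even — does not hold.
4) S * Z = 5 * 4 = 20, not 22 — does not hold.
5) S = 5 is outside [7, 9] — does not hold.

The assignment fails constraints 1, 3, 4, 5.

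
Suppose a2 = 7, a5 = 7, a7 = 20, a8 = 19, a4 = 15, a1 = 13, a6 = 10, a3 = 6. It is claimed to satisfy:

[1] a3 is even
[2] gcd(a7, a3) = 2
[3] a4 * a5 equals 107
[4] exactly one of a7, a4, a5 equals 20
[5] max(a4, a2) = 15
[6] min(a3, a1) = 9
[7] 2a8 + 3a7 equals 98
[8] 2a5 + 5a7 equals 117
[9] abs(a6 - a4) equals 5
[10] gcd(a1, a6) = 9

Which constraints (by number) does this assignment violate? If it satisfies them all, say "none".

[1] a3 = 6 is even — holds.
[2] gcd(20, 6) = 2 — holds.
[3] a4 * a5 = 15 * 7 = 105, not 107 — does not hold.
[4] a7=20, a4=15, a5=7; 1 of them equals 20 — holds.
[5] max(15, 7) = 15 — holds.
[6] min(6, 13) = 6, not 9 — does not hold.
[7] 2a8 + 3a7 = 2(19) + 3(20) = 98 — holds.
[8] 2a5 + 5a7 = 2(7) + 5(20) = 114, not 117 — does not hold.
[9] abs(10 - 15) = 5 — holds.
[10] gcd(13, 10) = 1, not 9 — does not hold.

Violated: 3, 6, 8, and 10.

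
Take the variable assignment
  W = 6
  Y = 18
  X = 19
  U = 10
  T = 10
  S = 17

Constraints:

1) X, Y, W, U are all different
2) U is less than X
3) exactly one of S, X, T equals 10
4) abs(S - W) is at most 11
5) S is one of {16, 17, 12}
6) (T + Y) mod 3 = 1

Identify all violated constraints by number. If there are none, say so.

1) values 19, 18, 6, 10 are pairwise distinct — holds.
2) U = 10, X = 19; 10 < 19 — holds.
3) S=17, X=19, T=10; 1 of them equals 10 — holds.
4) abs(17 - 6) = 11; 11 ≤ 11 — holds.
5) S = 17 is in {16, 17, 12} — holds.
6) T + Y = 28; 28 mod 3 = 1 — holds.

No violations.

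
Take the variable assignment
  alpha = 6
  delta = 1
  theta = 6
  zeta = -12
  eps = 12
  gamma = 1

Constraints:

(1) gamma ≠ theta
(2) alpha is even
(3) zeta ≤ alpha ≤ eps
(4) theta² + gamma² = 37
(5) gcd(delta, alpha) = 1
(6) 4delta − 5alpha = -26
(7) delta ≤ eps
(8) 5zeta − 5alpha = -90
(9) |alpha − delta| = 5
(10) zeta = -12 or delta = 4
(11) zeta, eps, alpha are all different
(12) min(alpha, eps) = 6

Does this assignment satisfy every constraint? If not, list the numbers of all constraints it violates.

Yes — all constraints hold.

(1) gamma = 1, theta = 6; distinct  OK
(2) alpha = 6 is even  OK
(3) values -12 ≤ 6 ≤ 12  OK
(4) theta² + gamma² = 6² + 1² = 36 + 1 = 37  OK
(5) gcd(1, 6) = 1  OK
(6) 4delta − 5alpha = 4(1) − 5(6) = -26  OK
(7) delta = 1, eps = 12; 1 ≤ 12  OK
(8) 5zeta − 5alpha = 5(-12) − 5(6) = -90  OK
(9) |6 − 1| = 5  OK
(10) zeta = -12 = -12 (first disjunct)  OK
(11) values -12, 12, 6 are pairwise distinct  OK
(12) min(6, 12) = 6  OK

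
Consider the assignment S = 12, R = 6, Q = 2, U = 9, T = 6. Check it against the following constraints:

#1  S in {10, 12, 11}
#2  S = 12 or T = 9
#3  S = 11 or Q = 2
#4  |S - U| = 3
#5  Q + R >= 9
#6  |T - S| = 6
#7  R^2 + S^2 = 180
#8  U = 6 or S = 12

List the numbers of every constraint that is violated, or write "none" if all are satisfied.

Violated: 5.

#1 S = 12 is in {10, 12, 11}  ✓
#2 S = 12 = 12 (first disjunct)  ✓
#3 S = 12 ≠ 11, but Q = 2 = 2 (second disjunct)  ✓
#4 |12 - 9| = 3  ✓
#5 Q + R = 2 + 6 = 8; 8 < 9, bound 9 not met  ✗
#6 |6 - 12| = 6  ✓
#7 R^2 + S^2 = 6^2 + 12^2 = 36 + 144 = 180  ✓
#8 U = 9 ≠ 6, but S = 12 = 12 (second disjunct)  ✓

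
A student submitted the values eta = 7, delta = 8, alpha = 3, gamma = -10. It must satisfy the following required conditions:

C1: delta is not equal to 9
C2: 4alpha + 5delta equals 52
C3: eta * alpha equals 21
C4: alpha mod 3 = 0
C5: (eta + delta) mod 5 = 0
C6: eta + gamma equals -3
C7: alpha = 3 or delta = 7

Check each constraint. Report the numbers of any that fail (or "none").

Yes — all constraints hold.

C1: delta = 8, and 8 ≠ 9  ✓
C2: 4alpha + 5delta = 4(3) + 5(8) = 52  ✓
C3: eta * alpha = 7 * 3 = 21  ✓
C4: 3 mod 3 = 0  ✓
C5: eta + delta = 15; 15 mod 5 = 0  ✓
C6: eta + gamma = 7 + (-10) = -3  ✓
C7: alpha = 3 = 3 (first disjunct)  ✓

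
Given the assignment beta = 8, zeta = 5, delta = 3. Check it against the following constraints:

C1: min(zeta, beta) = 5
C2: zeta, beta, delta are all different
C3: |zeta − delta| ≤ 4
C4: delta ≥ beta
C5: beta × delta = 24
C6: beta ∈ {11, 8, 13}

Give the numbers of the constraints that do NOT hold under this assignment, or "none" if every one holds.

No — constraint 4 is not satisfied.

C1: min(5, 8) = 5 — holds.
C2: values 5, 8, 3 are pairwise distinct — holds.
C3: |5 − 3| = 2; 2 ≤ 4 — holds.
C4: delta = 3, beta = 8; 3 < 8 (want ≥) — fails.
C5: beta × delta = 8 × 3 = 24 — holds.
C6: beta = 8 is in {11, 8, 13} — holds.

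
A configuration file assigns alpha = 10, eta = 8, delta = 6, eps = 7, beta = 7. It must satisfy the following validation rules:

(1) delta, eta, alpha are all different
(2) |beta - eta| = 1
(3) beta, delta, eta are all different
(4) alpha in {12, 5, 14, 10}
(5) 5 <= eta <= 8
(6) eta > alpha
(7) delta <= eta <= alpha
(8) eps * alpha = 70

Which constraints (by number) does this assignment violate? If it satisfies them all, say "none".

(1) values 6, 8, 10 are pairwise distinct — holds.
(2) |7 - 8| = 1 — holds.
(3) values 7, 6, 8 are pairwise distinct — holds.
(4) alpha = 10 is in {12, 5, 14, 10} — holds.
(5) eta = 8 lies in [5, 8] — holds.
(6) eta = 8, alpha = 10; 8 ≤ 10 (want >) — fails.
(7) values 6 <= 8 <= 10 — holds.
(8) eps * alpha = 7 * 10 = 70 — holds.

No — constraint 6 is not satisfied.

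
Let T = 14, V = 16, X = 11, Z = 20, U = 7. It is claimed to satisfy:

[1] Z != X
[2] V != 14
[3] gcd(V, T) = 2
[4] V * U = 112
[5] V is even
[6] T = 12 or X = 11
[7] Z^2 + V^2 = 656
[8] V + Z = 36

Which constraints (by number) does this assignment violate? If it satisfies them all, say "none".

All constraints are satisfied.

[1] Z = 20, X = 11; distinct — holds.
[2] V = 16, and 16 ≠ 14 — holds.
[3] gcd(16, 14) = 2 — holds.
[4] V * U = 16 * 7 = 112 — holds.
[5] V = 16 is even — holds.
[6] T = 14 ≠ 12, but X = 11 = 11 (second disjunct) — holds.
[7] Z^2 + V^2 = 20^2 + 16^2 = 400 + 256 = 656 — holds.
[8] V + Z = 16 + 20 = 36 — holds.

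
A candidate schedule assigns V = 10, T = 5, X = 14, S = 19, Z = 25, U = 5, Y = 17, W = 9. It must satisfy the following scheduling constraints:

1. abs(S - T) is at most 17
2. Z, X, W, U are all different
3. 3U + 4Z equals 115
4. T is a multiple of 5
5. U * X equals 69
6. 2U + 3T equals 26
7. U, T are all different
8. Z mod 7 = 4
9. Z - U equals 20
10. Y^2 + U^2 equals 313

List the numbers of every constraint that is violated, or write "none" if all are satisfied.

1. abs(19 - 5) = 14; 14 ≤ 17 — satisfied.
2. values 25, 14, 9, 5 are pairwise distinct — satisfied.
3. 3U + 4Z = 3(5) + 4(25) = 115 — satisfied.
4. 5 / 5 = 1, so 5 divides 5 — satisfied.
5. U * X = 5 * 14 = 70, not 69 — violated.
6. 2U + 3T = 2(5) + 3(5) = 25, not 26 — violated.
7. U = T = 5, not all different — violated.
8. 25 mod 7 = 4 — satisfied.
9. Z - U = 25 - 5 = 20 — satisfied.
10. Y^2 + U^2 = 17^2 + 5^2 = 289 + 25 = 314, not 313 — violated.

Violated: 5, 6, 7, 10.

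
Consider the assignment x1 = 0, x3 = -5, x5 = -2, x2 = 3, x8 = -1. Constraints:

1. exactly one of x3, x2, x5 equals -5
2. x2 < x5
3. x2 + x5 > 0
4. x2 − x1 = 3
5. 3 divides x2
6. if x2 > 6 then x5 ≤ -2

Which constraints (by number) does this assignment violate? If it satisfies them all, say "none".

1. x3=-5, x2=3, x5=-2; 1 of them equals -5  ✓
2. x2 = 3, x5 = -2; 3 ≥ -2 (want <)  ✗
3. x2 + x5 = 3 + (-2) = 1; 1 > 0  ✓
4. x2 − x1 = 3 − 0 = 3  ✓
5. 3 / 3 = 1, so 3 divides 3  ✓
6. x2 = 3, not > 6; antecedent false, conditional vacuously true  ✓

No — constraint 2 is not satisfied.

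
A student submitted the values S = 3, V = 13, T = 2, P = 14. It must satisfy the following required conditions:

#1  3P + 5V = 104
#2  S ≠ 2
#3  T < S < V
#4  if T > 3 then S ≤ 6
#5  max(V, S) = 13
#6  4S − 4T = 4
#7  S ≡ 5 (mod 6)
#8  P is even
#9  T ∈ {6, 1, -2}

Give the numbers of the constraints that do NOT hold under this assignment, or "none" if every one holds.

#1 3P + 5V = 3(14) + 5(13) = 107, not 104 — fails.
#2 S = 3, and 3 ≠ 2 — holds.
#3 values 2 < 3 < 13 — holds.
#4 T = 2, not > 3; antecedent false, conditional vacuously true — holds.
#5 max(13, 3) = 13 — holds.
#6 4S − 4T = 4(3) − 4(2) = 4 — holds.
#7 3 mod 6 = 3, not 5 — fails.
#8 P = 14 is even — holds.
#9 T = 2 is not in {6, 1, -2} — fails.

The assignment fails constraints 1, 7, and 9.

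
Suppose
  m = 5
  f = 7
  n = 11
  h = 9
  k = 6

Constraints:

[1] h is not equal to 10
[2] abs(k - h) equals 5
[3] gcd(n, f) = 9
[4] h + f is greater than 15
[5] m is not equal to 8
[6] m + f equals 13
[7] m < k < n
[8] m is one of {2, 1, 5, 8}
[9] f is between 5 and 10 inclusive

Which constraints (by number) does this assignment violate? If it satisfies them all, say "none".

Violated: 2, 3, 6.

[1] h = 9, and 9 ≠ 10 — satisfied.
[2] abs(6 - 9) = 3, not 5 — violated.
[3] gcd(11, 7) = 1, not 9 — violated.
[4] h + f = 9 + 7 = 16; 16 > 15 — satisfied.
[5] m = 5, and 5 ≠ 8 — satisfied.
[6] m + f = 5 + 7 = 12, not 13 — violated.
[7] values 5 < 6 < 11 — satisfied.
[8] m = 5 is in {2, 1, 5, 8} — satisfied.
[9] f = 7 lies in [5, 10] — satisfied.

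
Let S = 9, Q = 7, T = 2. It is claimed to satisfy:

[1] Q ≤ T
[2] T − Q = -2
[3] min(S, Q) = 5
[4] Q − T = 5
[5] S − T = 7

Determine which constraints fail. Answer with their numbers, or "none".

The assignment fails constraints 1, 2, 3.

[1] Q = 7, T = 2; 7 > 2 (want ≤) — does not hold.
[2] T − Q = 2 − 7 = -5, not -2 — does not hold.
[3] min(9, 7) = 7, not 5 — does not hold.
[4] Q − T = 7 − 2 = 5 — holds.
[5] S − T = 9 − 2 = 7 — holds.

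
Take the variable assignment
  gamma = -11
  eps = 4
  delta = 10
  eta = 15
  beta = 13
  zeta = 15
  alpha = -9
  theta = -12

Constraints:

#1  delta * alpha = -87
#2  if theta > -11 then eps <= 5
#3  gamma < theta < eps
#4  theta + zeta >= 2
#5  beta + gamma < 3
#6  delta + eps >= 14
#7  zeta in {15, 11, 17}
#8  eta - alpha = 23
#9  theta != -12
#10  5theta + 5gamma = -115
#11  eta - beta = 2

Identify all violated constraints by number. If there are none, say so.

No — constraints 1, 3, 8, 9 are not satisfied.

#1 delta * alpha = 10 * (-9) = -90, not -87 — does not hold.
#2 theta = -12, not > -11; antecedent false, conditional vacuously true — holds.
#3 values -11, -12, 4; gamma = -11 is not < theta = -12 — does not hold.
#4 theta + zeta = -12 + 15 = 3; 3 ≥ 2 — holds.
#5 beta + gamma = 13 + (-11) = 2; 2 < 3 — holds.
#6 delta + eps = 10 + 4 = 14; 14 ≥ 14 — holds.
#7 zeta = 15 is in {15, 11, 17} — holds.
#8 eta - alpha = 15 - (-9) = 24, not 23 — does not hold.
#9 theta = -12, but -12 is required to differ — does not hold.
#10 5theta + 5gamma = 5(-12) + 5(-11) = -115 — holds.
#11 eta - beta = 15 - 13 = 2 — holds.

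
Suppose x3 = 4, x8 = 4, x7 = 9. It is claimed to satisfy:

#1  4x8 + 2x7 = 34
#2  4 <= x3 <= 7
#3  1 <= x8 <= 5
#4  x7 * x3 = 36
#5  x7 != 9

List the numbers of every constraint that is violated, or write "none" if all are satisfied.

#1 4x8 + 2x7 = 4(4) + 2(9) = 34  ✓
#2 x3 = 4 lies in [4, 7]  ✓
#3 x8 = 4 lies in [1, 5]  ✓
#4 x7 * x3 = 9 * 4 = 36  ✓
#5 x7 = 9, but 9 is required to differ  ✗

Constraint 5 does not hold.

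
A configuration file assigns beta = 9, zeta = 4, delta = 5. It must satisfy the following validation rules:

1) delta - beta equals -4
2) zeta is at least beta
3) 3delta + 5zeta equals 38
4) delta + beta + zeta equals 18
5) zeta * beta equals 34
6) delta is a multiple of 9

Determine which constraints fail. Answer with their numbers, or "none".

1) delta - beta = 5 - 9 = -4 — OK.
2) zeta = 4, beta = 9; 4 < 9 (want ≥) — violated.
3) 3delta + 5zeta = 3(5) + 5(4) = 35, not 38 — violated.
4) delta + beta + zeta = 5 + 9 + 4 = 18 — OK.
5) zeta * beta = 4 * 9 = 36, not 34 — violated.
6) 5 = 9*0 + 5, so 9 does not divide 5 — violated.

Constraints 2, 3, 5, 6 do not hold.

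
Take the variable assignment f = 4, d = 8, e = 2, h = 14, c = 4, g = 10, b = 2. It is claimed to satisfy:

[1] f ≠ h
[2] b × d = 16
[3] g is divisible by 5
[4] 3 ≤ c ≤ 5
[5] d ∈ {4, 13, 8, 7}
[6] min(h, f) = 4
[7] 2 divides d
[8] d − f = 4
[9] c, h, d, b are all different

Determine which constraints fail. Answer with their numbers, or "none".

No violations.

[1] f = 4, h = 14; distinct — satisfied.
[2] b × d = 2 × 8 = 16 — satisfied.
[3] 10 / 5 = 2, so 5 divides 10 — satisfied.
[4] c = 4 lies in [3, 5] — satisfied.
[5] d = 8 is in {4, 13, 8, 7} — satisfied.
[6] min(14, 4) = 4 — satisfied.
[7] 8 / 2 = 4, so 2 divides 8 — satisfied.
[8] d − f = 8 − 4 = 4 — satisfied.
[9] values 4, 14, 8, 2 are pairwise distinct — satisfied.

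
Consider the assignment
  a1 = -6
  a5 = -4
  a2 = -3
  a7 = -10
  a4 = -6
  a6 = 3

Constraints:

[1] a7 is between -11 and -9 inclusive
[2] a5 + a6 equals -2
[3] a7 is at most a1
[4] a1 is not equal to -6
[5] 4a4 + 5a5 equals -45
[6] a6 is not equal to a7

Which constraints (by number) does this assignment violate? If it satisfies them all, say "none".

[1] a7 = -10 lies in [-11, -9]  ✓
[2] a5 + a6 = -4 + 3 = -1, not -2  ✗
[3] a7 = -10, a1 = -6; -10 ≤ -6  ✓
[4] a1 = -6, but -6 is required to differ  ✗
[5] 4a4 + 5a5 = 4(-6) + 5(-4) = -44, not -45  ✗
[6] a6 = 3, a7 = -10; distinct  ✓

Constraints 2, 4, 5 do not hold.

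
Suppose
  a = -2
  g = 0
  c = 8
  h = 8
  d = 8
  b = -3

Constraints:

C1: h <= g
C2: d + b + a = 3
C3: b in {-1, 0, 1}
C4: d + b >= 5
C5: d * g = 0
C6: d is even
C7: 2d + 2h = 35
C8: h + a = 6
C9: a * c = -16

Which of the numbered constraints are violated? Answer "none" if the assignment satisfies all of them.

Constraints 1, 3, and 7 do not hold.

C1: h = 8, g = 0; 8 > 0 (want ≤)  no
C2: d + b + a = 8 + (-3) + (-2) = 3  yes
C3: b = -3 is not in {-1, 0, 1}  no
C4: d + b = 8 + (-3) = 5; 5 ≥ 5  yes
C5: d * g = 8 * 0 = 0  yes
C6: d = 8 is even  yes
C7: 2d + 2h = 2(8) + 2(8) = 32, not 35  no
C8: h + a = 8 + (-2) = 6  yes
C9: a * c = -2 * 8 = -16  yes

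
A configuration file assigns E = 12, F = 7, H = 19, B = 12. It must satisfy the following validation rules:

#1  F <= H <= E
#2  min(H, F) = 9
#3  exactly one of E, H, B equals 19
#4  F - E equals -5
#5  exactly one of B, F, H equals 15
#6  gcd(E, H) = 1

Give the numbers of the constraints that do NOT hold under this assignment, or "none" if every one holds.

#1 values 7, 19, 12; H = 19 is not <= E = 12  fails
#2 min(19, 7) = 7, not 9  fails
#3 E=12, H=19, B=12; 1 of them equals 19  holds
#4 F - E = 7 - 12 = -5  holds
#5 B=12, F=7, H=19; 0 of them equal 15, not exactly one  fails
#6 gcd(12, 19) = 1  holds

Constraints 1, 2, and 5 do not hold.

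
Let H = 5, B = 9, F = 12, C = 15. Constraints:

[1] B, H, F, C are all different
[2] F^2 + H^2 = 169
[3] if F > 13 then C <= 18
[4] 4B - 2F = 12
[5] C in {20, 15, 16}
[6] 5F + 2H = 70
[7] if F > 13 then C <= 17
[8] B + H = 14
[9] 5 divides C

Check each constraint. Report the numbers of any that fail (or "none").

[1] values 9, 5, 12, 15 are pairwise distinct  yes
[2] F^2 + H^2 = 12^2 + 5^2 = 144 + 25 = 169  yes
[3] F = 12, not > 13; antecedent false, conditional vacuously true  yes
[4] 4B - 2F = 4(9) - 2(12) = 12  yes
[5] C = 15 is in {20, 15, 16}  yes
[6] 5F + 2H = 5(12) + 2(5) = 70  yes
[7] F = 12, not > 13; antecedent false, conditional vacuously true  yes
[8] B + H = 9 + 5 = 14  yes
[9] 15 / 5 = 3, so 5 divides 15  yes

The assignment satisfies every constraint.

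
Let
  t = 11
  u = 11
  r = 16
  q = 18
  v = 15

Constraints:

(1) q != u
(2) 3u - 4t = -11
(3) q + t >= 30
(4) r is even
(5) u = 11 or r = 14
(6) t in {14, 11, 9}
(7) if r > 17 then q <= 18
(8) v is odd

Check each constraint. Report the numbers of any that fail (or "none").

Constraint 3 does not hold.

(1) q = 18, u = 11; distinct — holds.
(2) 3u - 4t = 3(11) - 4(11) = -11 — holds.
(3) q + t = 18 + 11 = 29; 29 < 30, bound 30 not met — fails.
(4) r = 16 is even — holds.
(5) u = 11 = 11 (first disjunct) — holds.
(6) t = 11 is in {14, 11, 9} — holds.
(7) r = 16, not > 17; antecedent false, conditional vacuously true — holds.
(8) v = 15 is odd — holds.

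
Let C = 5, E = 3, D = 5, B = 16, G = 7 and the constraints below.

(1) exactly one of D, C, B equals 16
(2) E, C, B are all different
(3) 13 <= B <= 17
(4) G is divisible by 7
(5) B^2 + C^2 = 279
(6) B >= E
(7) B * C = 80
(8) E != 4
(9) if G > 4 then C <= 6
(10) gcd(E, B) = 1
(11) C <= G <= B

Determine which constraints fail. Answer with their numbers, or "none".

(1) D=5, C=5, B=16; 1 of them equals 16  holds
(2) values 3, 5, 16 are pairwise distinct  holds
(3) B = 16 lies in [13, 17]  holds
(4) 7 / 7 = 1, so 7 divides 7  holds
(5) B^2 + C^2 = 16^2 + 5^2 = 256 + 25 = 281, not 279  fails
(6) B = 16, E = 3; 16 ≥ 3  holds
(7) B * C = 16 * 5 = 80  holds
(8) E = 3, and 3 ≠ 4  holds
(9) G = 7 > 4, so we need C ≤ 6; C = 5 ≤ 6  holds
(10) gcd(3, 16) = 1  holds
(11) values 5 <= 7 <= 16  holds

No — constraint 5 is not satisfied.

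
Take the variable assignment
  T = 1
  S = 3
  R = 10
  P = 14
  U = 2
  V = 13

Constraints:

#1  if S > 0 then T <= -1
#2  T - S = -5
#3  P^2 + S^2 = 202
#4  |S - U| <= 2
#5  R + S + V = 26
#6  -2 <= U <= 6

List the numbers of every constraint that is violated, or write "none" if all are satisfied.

#1 S = 3 > 0, so we need T ≤ -1; but T = 1 > -1 — violated.
#2 T - S = 1 - 3 = -2, not -5 — violated.
#3 P^2 + S^2 = 14^2 + 3^2 = 196 + 9 = 205, not 202 — violated.
#4 |3 - 2| = 1; 1 ≤ 2 — satisfied.
#5 R + S + V = 10 + 3 + 13 = 26 — satisfied.
#6 U = 2 lies in [-2, 6] — satisfied.

Constraints 1, 2, and 3 are violated.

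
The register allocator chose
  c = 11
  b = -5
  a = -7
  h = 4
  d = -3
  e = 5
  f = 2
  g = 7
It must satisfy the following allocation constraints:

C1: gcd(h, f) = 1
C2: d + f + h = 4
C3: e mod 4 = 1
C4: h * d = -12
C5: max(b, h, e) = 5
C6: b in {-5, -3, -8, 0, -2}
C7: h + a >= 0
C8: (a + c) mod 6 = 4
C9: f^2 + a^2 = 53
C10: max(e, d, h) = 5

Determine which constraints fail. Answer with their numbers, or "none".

C1: gcd(4, 2) = 2, not 1 — does not hold.
C2: d + f + h = -3 + 2 + 4 = 3, not 4 — does not hold.
C3: 5 mod 4 = 1 — holds.
C4: h * d = 4 * (-3) = -12 — holds.
C5: max(-5, 4, 5) = 5 — holds.
C6: b = -5 is in {-5, -3, -8, 0, -2} — holds.
C7: h + a = 4 + (-7) = -3; -3 < 0, bound 0 not met — does not hold.
C8: a + c = 4; 4 mod 6 = 4 — holds.
C9: f^2 + a^2 = 2^2 + (-7)^2 = 4 + 49 = 53 — holds.
C10: max(5, -3, 4) = 5 — holds.

Constraints 1, 2, and 7 do not hold.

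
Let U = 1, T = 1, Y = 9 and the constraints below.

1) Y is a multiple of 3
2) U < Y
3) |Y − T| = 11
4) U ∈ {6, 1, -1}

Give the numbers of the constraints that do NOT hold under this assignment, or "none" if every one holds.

1) 9 / 3 = 3, so 3 divides 9  yes
2) U = 1, Y = 9; 1 < 9  yes
3) |9 − 1| = 8, not 11  no
4) U = 1 is in {6, 1, -1}  yes

The assignment fails constraint 3.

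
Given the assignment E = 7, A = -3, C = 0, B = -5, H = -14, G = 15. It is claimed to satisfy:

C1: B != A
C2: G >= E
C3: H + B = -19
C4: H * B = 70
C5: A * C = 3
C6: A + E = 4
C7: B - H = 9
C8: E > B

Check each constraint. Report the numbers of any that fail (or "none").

Violated: 5.

C1: B = -5, A = -3; distinct — satisfied.
C2: G = 15, E = 7; 15 ≥ 7 — satisfied.
C3: H + B = -14 + (-5) = -19 — satisfied.
C4: H * B = -14 * (-5) = 70 — satisfied.
C5: A * C = -3 * 0 = 0, not 3 — violated.
C6: A + E = -3 + 7 = 4 — satisfied.
C7: B - H = -5 - (-14) = 9 — satisfied.
C8: E = 7, B = -5; 7 > -5 — satisfied.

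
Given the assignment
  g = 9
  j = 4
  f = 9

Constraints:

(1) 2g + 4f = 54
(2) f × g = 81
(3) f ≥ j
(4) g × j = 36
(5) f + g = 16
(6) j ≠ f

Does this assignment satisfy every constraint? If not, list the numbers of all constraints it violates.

(1) 2g + 4f = 2(9) + 4(9) = 54 — OK.
(2) f × g = 9 × 9 = 81 — OK.
(3) f = 9, j = 4; 9 ≥ 4 — OK.
(4) g × j = 9 × 4 = 36 — OK.
(5) f + g = 9 + 9 = 18, not 16 — violated.
(6) j = 4, f = 9; distinct — OK.

Constraint 5 does not hold.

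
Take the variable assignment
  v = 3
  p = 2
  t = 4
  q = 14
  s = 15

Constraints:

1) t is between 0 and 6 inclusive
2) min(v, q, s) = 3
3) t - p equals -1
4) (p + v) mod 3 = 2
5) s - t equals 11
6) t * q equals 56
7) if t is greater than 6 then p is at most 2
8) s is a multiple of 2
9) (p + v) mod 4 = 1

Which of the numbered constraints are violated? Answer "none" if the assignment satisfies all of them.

Violated: 3, 8.

1) t = 4 lies in [0, 6] — OK.
2) min(3, 14, 15) = 3 — OK.
3) t - p = 4 - 2 = 2, not -1 — violated.
4) p + v = 5; 5 mod 3 = 2 — OK.
5) s - t = 15 - 4 = 11 — OK.
6) t * q = 4 * 14 = 56 — OK.
7) t = 4, not > 6; antecedent false, conditional vacuously true — OK.
8) 15 = 2*7 + 1, so 2 does not divide 15 — violated.
9) p + v = 5; 5 mod 4 = 1 — OK.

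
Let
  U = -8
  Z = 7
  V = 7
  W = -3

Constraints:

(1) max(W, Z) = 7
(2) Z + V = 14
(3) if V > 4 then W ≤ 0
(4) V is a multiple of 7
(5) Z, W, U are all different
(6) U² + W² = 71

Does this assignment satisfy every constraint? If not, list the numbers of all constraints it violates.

Constraint 6 is violated.

(1) max(-3, 7) = 7  ✔
(2) Z + V = 7 + 7 = 14  ✔
(3) V = 7 > 4, so we need W ≤ 0; W = -3 ≤ 0  ✔
(4) 7 / 7 = 1, so 7 divides 7  ✔
(5) values 7, -3, -8 are pairwise distinct  ✔
(6) U² + W² = (-8)² + (-3)² = 64 + 9 = 73, not 71  ✘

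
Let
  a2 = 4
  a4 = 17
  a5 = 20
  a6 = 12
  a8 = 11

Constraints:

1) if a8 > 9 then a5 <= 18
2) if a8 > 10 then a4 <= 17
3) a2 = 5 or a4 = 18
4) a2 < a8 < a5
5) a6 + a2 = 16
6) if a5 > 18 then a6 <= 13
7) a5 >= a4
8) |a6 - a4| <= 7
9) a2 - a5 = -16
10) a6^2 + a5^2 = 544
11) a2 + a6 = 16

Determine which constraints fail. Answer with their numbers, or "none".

1) a8 = 11 > 9, so we need a5 ≤ 18; but a5 = 20 > 18  fails
2) a8 = 11 > 10, so we need a4 ≤ 17; a4 = 17 ≤ 17  holds
3) a2 = 4 ≠ 5 and a4 = 17 ≠ 18; both disjuncts false  fails
4) values 4 < 11 < 20  holds
5) a6 + a2 = 12 + 4 = 16  holds
6) a5 = 20 > 18, so we need a6 ≤ 13; a6 = 12 ≤ 13  holds
7) a5 = 20, a4 = 17; 20 ≥ 17  holds
8) |12 - 17| = 5; 5 ≤ 7  holds
9) a2 - a5 = 4 - 20 = -16  holds
10) a6^2 + a5^2 = 12^2 + 20^2 = 144 + 400 = 544  holds
11) a2 + a6 = 4 + 12 = 16  holds

Violated: 1, 3.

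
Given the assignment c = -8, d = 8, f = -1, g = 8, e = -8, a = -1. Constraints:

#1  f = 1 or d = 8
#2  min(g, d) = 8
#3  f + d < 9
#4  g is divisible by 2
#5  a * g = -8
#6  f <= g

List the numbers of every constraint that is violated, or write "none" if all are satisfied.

#1 f = -1 ≠ 1, but d = 8 = 8 (second disjunct)  ✔
#2 min(8, 8) = 8  ✔
#3 f + d = -1 + 8 = 7; 7 < 9  ✔
#4 8 / 2 = 4, so 2 divides 8  ✔
#5 a * g = -1 * 8 = -8  ✔
#6 f = -1, g = 8; -1 ≤ 8  ✔

Yes — all constraints hold.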